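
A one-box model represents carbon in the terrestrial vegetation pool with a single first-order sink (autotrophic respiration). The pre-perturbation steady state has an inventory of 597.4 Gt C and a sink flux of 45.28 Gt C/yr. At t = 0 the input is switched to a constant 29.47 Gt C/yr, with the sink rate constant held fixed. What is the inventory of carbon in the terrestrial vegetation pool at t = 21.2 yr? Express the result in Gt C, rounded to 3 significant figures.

431 Gt C

Residence time τ = M₀/F₀ = 13.19 yr. The eventual steady state is M_∞ = M₀·(F₁/F₀) = 597.4 × 29.47/45.28 = 388.81 Gt C.
The anomaly ΔM(t) = M(t) − M_∞ decays as ΔM₀·e^(−t/τ) with ΔM₀ = 597.4 − 388.81 = 208.6 Gt C.
At t = 21.2 yr, e^(−t/τ) = e^(−1.607) = 0.2005, so ΔM = 41.83 Gt C and M = 388.81 + 41.83 = 430.64 Gt C.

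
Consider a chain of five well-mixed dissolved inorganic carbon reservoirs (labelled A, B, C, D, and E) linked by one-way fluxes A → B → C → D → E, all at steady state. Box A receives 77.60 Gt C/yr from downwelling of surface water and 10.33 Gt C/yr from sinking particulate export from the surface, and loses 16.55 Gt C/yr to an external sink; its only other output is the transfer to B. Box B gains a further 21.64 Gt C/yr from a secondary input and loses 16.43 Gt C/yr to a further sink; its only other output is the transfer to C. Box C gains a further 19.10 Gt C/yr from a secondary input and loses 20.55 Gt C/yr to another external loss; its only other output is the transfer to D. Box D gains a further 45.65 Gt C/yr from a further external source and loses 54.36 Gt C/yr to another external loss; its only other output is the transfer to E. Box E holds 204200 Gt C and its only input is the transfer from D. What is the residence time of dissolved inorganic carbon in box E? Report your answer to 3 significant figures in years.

3070 yr

Box A: F(A→B) = (77.60 + 10.33) − 16.55 = 71.380 Gt C/yr.
Box B: F(B→C) = (71.380 + 21.64) − 16.43 = 76.590 Gt C/yr.
Box C: F(C→D) = (76.590 + 19.10) − 20.55 = 75.140 Gt C/yr.
Box D: F(D→E) = (75.140 + 45.65) − 54.36 = 66.430 Gt C/yr.
Box E throughput = its input = 66.430 Gt C/yr; τ = 204200 / 66.430 = 3074 yr.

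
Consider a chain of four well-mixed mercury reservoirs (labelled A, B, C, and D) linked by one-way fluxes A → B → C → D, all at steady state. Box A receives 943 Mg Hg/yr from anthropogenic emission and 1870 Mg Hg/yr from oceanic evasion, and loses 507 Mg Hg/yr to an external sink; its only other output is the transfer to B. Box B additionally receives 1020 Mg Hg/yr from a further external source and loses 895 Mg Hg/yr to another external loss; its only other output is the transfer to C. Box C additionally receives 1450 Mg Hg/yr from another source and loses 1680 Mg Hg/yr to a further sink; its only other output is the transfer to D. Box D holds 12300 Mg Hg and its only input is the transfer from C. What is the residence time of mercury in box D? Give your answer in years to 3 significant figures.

5.59 yr

Box A: F(A→B) = (943 + 1870) − 507 = 2306.0 Mg Hg/yr.
Box B: F(B→C) = (2306.0 + 1020) − 895 = 2431.0 Mg Hg/yr.
Box C: F(C→D) = (2431.0 + 1450) − 1680 = 2201.0 Mg Hg/yr.
Box D throughput = its input = 2201.0 Mg Hg/yr; τ = 12300 / 2201.0 = 5.588 yr.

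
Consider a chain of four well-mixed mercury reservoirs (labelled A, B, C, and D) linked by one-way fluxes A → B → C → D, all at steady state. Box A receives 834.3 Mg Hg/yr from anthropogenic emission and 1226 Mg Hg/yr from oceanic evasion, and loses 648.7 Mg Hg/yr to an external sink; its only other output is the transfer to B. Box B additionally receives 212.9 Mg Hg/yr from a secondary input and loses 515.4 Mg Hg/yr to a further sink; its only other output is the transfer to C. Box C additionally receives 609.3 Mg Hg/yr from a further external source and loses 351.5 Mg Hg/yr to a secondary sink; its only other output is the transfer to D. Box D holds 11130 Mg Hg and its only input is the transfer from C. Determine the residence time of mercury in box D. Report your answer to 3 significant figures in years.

8.14 yr

Box A: F(A→B) = (834.3 + 1226) − 648.7 = 1411.6 Mg Hg/yr.
Box B: F(B→C) = (1411.6 + 212.9) − 515.4 = 1109.1 Mg Hg/yr.
Box C: F(C→D) = (1109.1 + 609.3) − 351.5 = 1366.9 Mg Hg/yr.
Box D throughput = its input = 1366.9 Mg Hg/yr; τ = 11130 / 1366.9 = 8.143 yr.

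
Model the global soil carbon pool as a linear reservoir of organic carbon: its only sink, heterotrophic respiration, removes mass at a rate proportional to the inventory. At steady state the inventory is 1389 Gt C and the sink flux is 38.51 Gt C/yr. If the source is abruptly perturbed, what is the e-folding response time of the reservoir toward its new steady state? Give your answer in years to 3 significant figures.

36.1 yr

For a linear reservoir the response time equals the residence time τ = M/F.
τ = 1389 / 38.51 = 36.07 yr.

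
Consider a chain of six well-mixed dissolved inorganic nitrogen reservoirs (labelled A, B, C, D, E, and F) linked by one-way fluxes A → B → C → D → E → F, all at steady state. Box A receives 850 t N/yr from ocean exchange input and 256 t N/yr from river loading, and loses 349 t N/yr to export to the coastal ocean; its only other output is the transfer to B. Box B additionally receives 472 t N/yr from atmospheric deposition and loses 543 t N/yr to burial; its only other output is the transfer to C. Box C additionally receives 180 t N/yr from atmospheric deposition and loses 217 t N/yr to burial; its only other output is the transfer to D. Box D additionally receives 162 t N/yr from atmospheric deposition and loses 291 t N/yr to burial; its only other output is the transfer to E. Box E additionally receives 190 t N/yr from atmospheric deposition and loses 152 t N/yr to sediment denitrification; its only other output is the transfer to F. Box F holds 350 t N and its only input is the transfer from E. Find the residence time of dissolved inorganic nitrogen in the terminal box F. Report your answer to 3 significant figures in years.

0.627 yr

Box A: F(A→B) = (850 + 256) − 349 = 757.00 t N/yr.
Box B: F(B→C) = (757.00 + 472) − 543 = 686.00 t N/yr.
Box C: F(C→D) = (686.00 + 180) − 217 = 649.00 t N/yr.
Box D: F(D→E) = (649.00 + 162) − 291 = 520.00 t N/yr.
Box E: F(E→F) = (520.00 + 190) − 152 = 558.00 t N/yr.
Box F throughput = its input = 558.00 t N/yr; τ = 350 / 558.00 = 0.6272 yr.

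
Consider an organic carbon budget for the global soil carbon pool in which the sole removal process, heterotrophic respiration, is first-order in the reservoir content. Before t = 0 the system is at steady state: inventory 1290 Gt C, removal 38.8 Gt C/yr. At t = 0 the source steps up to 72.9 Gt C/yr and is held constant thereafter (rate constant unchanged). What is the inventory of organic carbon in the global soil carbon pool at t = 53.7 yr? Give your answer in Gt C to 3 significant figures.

τ = M₀/F₀ = 1290/38.8 = 33.25 yr; rate constant k = 1/τ.
New steady state M_∞ = F₁/k = F₁·τ = 72.9 × 33.25 = 2423.7 Gt C.
M(t) = M_∞ + (M₀ − M_∞)·e^(−t/τ); t/τ = 53.7/33.25 = 1.615, so e^(−t/τ) = 0.1989.
M(t) = 2423.7 − 1134 × 0.1989 = 2198.3 Gt C.

2200 Gt C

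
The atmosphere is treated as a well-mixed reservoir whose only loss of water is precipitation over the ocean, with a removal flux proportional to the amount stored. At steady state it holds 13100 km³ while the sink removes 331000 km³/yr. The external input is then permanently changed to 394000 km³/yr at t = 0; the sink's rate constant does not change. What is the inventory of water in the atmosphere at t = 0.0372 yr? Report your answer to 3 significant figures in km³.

14600 km³

Residence time τ = M₀/F₀ = 0.03958 yr. The eventual steady state is M_∞ = M₀·(F₁/F₀) = 13100 × 394000/331000 = 15593 km³.
The anomaly ΔM(t) = M(t) − M_∞ decays as ΔM₀·e^(−t/τ) with ΔM₀ = 13100 − 15593 = −2493 km³.
At t = 0.0372 yr, e^(−t/τ) = e^(−0.9399) = 0.3907, so ΔM = −974.0 km³ and M = 15593 − 974.0 = 14619 km³.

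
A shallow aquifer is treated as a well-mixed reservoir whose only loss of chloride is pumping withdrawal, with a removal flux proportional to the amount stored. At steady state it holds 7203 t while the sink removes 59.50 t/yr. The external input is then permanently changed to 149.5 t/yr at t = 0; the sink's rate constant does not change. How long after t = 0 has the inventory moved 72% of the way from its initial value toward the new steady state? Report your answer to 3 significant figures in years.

154 yr

τ = M₀/F₀ = 7203/59.50 = 121.1 yr.
The remaining gap fraction is e^(−t/τ); 72% covered ⇒ e^(−t/τ) = 0.280.
t = −τ ln(0.280) = 121.1 × 1.273 = 154.1 yr.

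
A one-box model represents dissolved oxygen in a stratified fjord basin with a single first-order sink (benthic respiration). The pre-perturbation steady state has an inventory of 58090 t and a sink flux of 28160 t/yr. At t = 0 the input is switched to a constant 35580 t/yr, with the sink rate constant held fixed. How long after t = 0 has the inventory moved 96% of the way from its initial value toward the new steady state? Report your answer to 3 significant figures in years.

6.64 yr

τ = M₀/F₀ = 58090/28160 = 2.063 yr.
The remaining gap fraction is e^(−t/τ); 96% covered ⇒ e^(−t/τ) = 0.0400.
t = −τ ln(0.0400) = 2.063 × 3.219 = 6.640 yr.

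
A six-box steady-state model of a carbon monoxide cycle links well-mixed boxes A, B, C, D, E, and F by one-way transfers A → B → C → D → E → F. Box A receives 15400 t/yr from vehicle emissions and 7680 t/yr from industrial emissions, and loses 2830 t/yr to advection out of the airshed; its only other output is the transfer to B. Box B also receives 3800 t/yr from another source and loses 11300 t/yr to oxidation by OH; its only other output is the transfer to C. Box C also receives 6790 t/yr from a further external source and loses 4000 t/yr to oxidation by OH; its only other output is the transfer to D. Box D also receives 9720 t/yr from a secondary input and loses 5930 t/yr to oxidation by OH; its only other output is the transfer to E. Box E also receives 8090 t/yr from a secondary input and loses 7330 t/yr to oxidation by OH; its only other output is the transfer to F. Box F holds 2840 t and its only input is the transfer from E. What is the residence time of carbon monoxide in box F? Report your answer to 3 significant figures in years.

0.141 yr

Box A: F(A→B) = (15400 + 7680) − 2830 = 20250 t/yr.
Box B: F(B→C) = (20250 + 3800) − 11300 = 12750 t/yr.
Box C: F(C→D) = (12750 + 6790) − 4000 = 15540 t/yr.
Box D: F(D→E) = (15540 + 9720) − 5930 = 19330 t/yr.
Box E: F(E→F) = (19330 + 8090) − 7330 = 20090 t/yr.
Box F throughput = its input = 20090 t/yr; τ = 2840 / 20090 = 0.1414 yr.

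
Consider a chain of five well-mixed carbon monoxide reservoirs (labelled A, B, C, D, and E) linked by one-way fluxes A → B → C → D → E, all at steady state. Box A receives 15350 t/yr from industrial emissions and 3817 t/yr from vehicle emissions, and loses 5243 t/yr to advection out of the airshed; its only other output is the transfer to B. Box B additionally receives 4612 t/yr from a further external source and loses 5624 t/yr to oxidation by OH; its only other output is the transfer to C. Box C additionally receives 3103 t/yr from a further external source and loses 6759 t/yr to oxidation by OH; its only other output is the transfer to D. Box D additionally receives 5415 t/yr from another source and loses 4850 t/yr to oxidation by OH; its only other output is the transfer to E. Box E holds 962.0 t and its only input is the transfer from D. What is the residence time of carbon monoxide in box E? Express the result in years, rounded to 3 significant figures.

0.0980 yr

Box A: F(A→B) = (15350 + 3817) − 5243 = 13924 t/yr.
Box B: F(B→C) = (13924 + 4612) − 5624 = 12912 t/yr.
Box C: F(C→D) = (12912 + 3103) − 6759 = 9256.0 t/yr.
Box D: F(D→E) = (9256.0 + 5415) − 4850 = 9821.0 t/yr.
Box E throughput = its input = 9821.0 t/yr; τ = 962.0 / 9821.0 = 0.09795 yr.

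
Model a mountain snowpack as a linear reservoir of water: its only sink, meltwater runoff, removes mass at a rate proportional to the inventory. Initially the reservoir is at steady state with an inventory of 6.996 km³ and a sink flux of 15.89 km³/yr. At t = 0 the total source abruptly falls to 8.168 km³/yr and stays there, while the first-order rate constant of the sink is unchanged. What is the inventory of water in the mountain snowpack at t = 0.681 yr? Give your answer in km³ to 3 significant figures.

Residence time τ = M₀/F₀ = 0.4403 yr. The eventual steady state is M_∞ = M₀·(F₁/F₀) = 6.996 × 8.168/15.89 = 3.5962 km³.
The anomaly ΔM(t) = M(t) − M_∞ decays as ΔM₀·e^(−t/τ) with ΔM₀ = 6.996 − 3.5962 = 3.400 km³.
At t = 0.681 yr, e^(−t/τ) = e^(−1.547) = 0.2129, so ΔM = 0.7240 km³ and M = 3.5962 + 0.7240 = 4.3201 km³.

4.32 km³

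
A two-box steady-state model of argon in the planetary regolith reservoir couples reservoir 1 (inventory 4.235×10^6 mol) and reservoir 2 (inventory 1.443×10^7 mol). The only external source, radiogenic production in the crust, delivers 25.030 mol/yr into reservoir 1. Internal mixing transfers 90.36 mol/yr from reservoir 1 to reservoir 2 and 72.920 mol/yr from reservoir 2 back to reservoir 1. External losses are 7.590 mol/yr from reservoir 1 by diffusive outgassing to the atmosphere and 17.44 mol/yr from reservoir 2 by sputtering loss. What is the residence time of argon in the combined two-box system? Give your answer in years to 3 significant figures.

746000 yr

For the system as a whole, the A↔B exchange is internal and contributes nothing to the throughput; only the external sinks remove mass.
M_total = 4.235×10^6 + 1.443×10^7 = 1.8665×10^7 mol.
ΣF_external_out = 7.590 + 17.44 = 25.030 mol/yr.
τ = M_total / ΣF_ext = 1.8665×10^7 / 25.030 = 745700 yr.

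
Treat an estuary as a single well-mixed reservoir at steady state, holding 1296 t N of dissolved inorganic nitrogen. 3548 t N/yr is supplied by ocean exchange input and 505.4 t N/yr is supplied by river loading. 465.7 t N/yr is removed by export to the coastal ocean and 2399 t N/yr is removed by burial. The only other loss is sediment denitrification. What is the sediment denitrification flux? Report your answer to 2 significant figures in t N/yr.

1200 t N/yr

At steady state ΣF_in = ΣF_out.
ΣF_in = 3548 + 505.4 = 4053.4 t N/yr.
Sediment denitrification flux = ΣF_in − (465.7 + 2399) = 4053.4 − 2865 = 1189 t N/yr.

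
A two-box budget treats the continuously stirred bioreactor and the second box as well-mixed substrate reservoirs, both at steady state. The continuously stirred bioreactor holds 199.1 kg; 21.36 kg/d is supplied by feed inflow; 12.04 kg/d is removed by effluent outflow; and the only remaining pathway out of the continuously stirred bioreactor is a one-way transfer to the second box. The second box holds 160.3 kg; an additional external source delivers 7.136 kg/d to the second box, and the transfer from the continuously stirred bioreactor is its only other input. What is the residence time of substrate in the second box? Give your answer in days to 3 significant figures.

Balance the continuously stirred bioreactor: ΣF_in = 21.360 kg/d.
Transfer to the second box = ΣF_in − (12.04) = 9.3200 kg/d.
Total input to the second box = 9.3200 + 7.136 = 16.456 kg/d; at steady state this equals its total output.
τ = M / F = 160.3 / 16.456 = 9.741 d.

9.74 d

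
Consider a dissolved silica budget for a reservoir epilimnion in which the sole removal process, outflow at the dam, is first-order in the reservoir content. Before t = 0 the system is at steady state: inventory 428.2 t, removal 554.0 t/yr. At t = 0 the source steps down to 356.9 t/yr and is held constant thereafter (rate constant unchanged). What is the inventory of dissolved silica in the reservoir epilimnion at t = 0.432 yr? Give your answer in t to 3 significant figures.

Residence time τ = M₀/F₀ = 0.7729 yr. The eventual steady state is M_∞ = M₀·(F₁/F₀) = 428.2 × 356.9/554.0 = 275.86 t.
The anomaly ΔM(t) = M(t) − M_∞ decays as ΔM₀·e^(−t/τ) with ΔM₀ = 428.2 − 275.86 = 152.3 t.
At t = 0.432 yr, e^(−t/τ) = e^(−0.5589) = 0.5718, so ΔM = 87.11 t and M = 275.86 + 87.11 = 362.97 t.

363 t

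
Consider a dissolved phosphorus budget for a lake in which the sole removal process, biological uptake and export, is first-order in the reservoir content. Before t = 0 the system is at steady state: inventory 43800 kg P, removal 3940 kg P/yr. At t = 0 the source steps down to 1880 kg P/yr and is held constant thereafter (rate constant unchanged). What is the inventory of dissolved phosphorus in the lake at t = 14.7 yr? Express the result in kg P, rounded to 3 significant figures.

27000 kg P

τ = M₀/F₀ = 43800/3940 = 11.12 yr; rate constant k = 1/τ.
New steady state M_∞ = F₁/k = F₁·τ = 1880 × 11.12 = 20899 kg P.
M(t) = M_∞ + (M₀ − M_∞)·e^(−t/τ); t/τ = 14.7/11.12 = 1.322, so e^(−t/τ) = 0.2665.
M(t) = 20899 + 22900 × 0.2665 = 27003 kg P.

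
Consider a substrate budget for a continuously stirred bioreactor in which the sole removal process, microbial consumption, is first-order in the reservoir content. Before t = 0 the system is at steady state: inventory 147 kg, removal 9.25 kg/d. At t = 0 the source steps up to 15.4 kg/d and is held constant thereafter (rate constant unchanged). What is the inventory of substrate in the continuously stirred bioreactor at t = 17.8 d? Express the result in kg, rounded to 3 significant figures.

Residence time τ = M₀/F₀ = 15.89 d. The eventual steady state is M_∞ = M₀·(F₁/F₀) = 147 × 15.4/9.25 = 244.74 kg.
The anomaly ΔM(t) = M(t) − M_∞ decays as ΔM₀·e^(−t/τ) with ΔM₀ = 147 − 244.74 = −97.74 kg.
At t = 17.8 d, e^(−t/τ) = e^(−1.120) = 0.3263, so ΔM = −31.89 kg and M = 244.74 − 31.89 = 212.85 kg.

213 kg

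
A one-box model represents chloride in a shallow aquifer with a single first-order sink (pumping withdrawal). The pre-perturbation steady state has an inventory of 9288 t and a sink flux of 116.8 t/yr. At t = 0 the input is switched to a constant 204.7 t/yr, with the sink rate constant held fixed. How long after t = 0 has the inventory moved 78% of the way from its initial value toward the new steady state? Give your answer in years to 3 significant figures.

τ = M₀/F₀ = 9288/116.8 = 79.52 yr.
The remaining gap fraction is e^(−t/τ); 78% covered ⇒ e^(−t/τ) = 0.220.
t = −τ ln(0.220) = 79.52 × 1.514 = 120.4 yr.

120 yr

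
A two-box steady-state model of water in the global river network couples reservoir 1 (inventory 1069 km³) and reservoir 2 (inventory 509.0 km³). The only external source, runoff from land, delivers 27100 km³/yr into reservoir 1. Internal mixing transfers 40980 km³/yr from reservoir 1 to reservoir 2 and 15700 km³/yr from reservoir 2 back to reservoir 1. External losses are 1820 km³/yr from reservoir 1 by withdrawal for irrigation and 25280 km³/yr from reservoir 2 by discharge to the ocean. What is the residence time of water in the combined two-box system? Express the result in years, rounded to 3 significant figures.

Residence time in the combined system uses the total inventory and the total *external* removal — internal exchanges between the two boxes cancel.
M_total = 1069 + 509.0 = 1578.0 km³.
ΣF_external_out = 1820 + 25280 = 27100 km³/yr.
τ = M_total / ΣF_ext = 1578.0 / 27100 = 0.05823 yr.

0.0582 yr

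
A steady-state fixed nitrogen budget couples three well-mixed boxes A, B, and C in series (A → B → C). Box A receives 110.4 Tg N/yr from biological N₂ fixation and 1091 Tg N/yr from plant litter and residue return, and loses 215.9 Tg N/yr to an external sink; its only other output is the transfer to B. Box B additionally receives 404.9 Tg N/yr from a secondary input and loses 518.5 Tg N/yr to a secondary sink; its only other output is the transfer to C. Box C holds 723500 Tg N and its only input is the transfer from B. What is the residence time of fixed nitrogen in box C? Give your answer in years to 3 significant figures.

830 yr

Box A: F(A→B) = (110.4 + 1091) − 215.9 = 985.50 Tg N/yr.
Box B: F(B→C) = (985.50 + 404.9) − 518.5 = 871.90 Tg N/yr.
Box C throughput = its input = 871.90 Tg N/yr; τ = 723500 / 871.90 = 829.8 yr.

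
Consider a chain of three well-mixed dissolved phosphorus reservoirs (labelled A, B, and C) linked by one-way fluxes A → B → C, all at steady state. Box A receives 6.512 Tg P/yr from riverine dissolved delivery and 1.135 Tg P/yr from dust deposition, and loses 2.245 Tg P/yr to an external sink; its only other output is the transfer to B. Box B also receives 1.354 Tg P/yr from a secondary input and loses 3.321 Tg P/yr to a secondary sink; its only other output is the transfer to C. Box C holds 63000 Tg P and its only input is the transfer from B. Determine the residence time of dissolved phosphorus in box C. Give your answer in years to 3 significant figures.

Box A: F(A→B) = (6.512 + 1.135) − 2.245 = 5.4020 Tg P/yr.
Box B: F(B→C) = (5.4020 + 1.354) − 3.321 = 3.4350 Tg P/yr.
Box C throughput = its input = 3.4350 Tg P/yr; τ = 63000 / 3.4350 = 18340 yr.

18300 yr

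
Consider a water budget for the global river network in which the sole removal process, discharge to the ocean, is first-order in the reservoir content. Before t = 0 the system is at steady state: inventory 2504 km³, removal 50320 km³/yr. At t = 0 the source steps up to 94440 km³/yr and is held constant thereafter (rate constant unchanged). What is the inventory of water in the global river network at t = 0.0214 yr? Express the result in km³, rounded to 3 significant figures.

The sink rate constant is k = F₀/M₀ = 50320/2504 = 20.10 yr⁻¹.
Solving dM/dt = F₁ − kM with M(0) = M₀ gives M(t) = F₁/k + (M₀ − F₁/k)·e^(−kt).
F₁/k = 94440/20.10 = 4699.5 km³; kt = 20.10 × 0.0214 = 0.4301, e^(−kt) = 0.6505.
M(0.0214) = 4699.5 + (2504 − 4699.5) × 0.6505 = 4699.5 − 1428 = 3271.4 km³.

3270 km³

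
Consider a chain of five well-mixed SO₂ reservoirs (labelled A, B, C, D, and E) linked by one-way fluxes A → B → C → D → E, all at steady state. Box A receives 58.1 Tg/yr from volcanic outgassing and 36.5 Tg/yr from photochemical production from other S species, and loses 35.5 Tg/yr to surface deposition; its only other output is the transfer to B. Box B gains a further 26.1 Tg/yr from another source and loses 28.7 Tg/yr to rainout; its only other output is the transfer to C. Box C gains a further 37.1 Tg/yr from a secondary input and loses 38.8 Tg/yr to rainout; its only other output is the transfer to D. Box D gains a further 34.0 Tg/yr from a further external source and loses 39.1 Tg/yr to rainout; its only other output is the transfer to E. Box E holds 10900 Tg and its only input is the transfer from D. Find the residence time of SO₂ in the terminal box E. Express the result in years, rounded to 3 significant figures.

Box A: F(A→B) = (58.1 + 36.5) − 35.5 = 59.100 Tg/yr.
Box B: F(B→C) = (59.100 + 26.1) − 28.7 = 56.500 Tg/yr.
Box C: F(C→D) = (56.500 + 37.1) − 38.8 = 54.800 Tg/yr.
Box D: F(D→E) = (54.800 + 34.0) − 39.1 = 49.700 Tg/yr.
Box E throughput = its input = 49.700 Tg/yr; τ = 10900 / 49.700 = 219.3 yr.

219 yr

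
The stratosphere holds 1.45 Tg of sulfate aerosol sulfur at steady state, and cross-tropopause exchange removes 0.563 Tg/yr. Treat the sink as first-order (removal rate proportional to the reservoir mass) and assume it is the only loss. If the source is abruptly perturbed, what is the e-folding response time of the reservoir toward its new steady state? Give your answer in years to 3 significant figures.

For a linear reservoir the response time equals the residence time τ = M/F.
τ = 1.45 / 0.563 = 2.575 yr.

2.58 yr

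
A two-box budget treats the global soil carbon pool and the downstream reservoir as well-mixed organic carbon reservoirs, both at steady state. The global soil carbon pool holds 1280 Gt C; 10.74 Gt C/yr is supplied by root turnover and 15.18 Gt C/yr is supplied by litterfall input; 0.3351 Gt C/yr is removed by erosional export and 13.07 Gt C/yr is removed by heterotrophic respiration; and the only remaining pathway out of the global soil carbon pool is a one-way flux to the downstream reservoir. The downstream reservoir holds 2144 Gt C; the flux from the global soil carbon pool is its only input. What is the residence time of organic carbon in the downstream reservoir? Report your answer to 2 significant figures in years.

170 yr

Balance the global soil carbon pool: ΣF_in = 10.74 + 15.18 = 25.920 Gt C/yr.
Flux to the downstream reservoir = ΣF_in − (0.3351 + 13.07) = 12.515 Gt C/yr.
At steady state the output of the downstream reservoir equals its input, 12.515 Gt C/yr.
τ = M / F = 2144 / 12.515 = 171.3 yr.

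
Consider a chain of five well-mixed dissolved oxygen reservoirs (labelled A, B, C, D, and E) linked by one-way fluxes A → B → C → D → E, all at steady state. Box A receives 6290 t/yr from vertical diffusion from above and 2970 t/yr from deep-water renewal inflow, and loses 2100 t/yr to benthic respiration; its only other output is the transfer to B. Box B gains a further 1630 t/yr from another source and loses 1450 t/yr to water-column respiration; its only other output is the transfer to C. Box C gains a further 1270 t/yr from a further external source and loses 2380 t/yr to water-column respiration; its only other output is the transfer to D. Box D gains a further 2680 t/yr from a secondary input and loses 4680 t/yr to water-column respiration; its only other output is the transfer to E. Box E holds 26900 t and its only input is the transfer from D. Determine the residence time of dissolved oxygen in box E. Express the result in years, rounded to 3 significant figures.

Box A: F(A→B) = (6290 + 2970) − 2100 = 7160.0 t/yr.
Box B: F(B→C) = (7160.0 + 1630) − 1450 = 7340.0 t/yr.
Box C: F(C→D) = (7340.0 + 1270) − 2380 = 6230.0 t/yr.
Box D: F(D→E) = (6230.0 + 2680) − 4680 = 4230.0 t/yr.
Box E throughput = its input = 4230.0 t/yr; τ = 26900 / 4230.0 = 6.359 yr.

6.36 yr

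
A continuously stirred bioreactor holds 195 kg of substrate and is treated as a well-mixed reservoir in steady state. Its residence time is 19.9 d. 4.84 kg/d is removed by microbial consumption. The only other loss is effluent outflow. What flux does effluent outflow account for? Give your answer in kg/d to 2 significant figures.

Total removal F = M/τ = 195 / 19.9 = 9.799 kg/d.
Effluent outflow = F − (4.84) = 9.799 − 4.840 = 4.959 kg/d.

5.0 kg/d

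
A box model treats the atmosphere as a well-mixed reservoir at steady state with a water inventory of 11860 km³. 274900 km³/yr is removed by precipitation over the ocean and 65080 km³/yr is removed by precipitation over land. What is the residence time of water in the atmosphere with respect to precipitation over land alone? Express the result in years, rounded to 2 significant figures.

Residence time with respect to a single sink: τ = M / F_sink.
τ = 11860 / 65080 = 0.1822 yr.

0.18 yr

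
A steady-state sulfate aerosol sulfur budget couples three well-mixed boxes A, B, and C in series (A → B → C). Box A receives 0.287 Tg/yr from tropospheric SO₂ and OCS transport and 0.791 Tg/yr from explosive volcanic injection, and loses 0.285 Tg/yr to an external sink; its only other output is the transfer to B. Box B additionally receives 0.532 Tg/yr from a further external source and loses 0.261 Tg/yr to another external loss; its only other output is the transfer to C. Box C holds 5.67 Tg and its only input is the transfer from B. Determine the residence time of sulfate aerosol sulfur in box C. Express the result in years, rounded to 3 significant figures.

5.33 yr

Box A: F(A→B) = (0.287 + 0.791) − 0.285 = 0.79300 Tg/yr.
Box B: F(B→C) = (0.79300 + 0.532) − 0.261 = 1.0640 Tg/yr.
Box C throughput = its input = 1.0640 Tg/yr; τ = 5.67 / 1.0640 = 5.329 yr.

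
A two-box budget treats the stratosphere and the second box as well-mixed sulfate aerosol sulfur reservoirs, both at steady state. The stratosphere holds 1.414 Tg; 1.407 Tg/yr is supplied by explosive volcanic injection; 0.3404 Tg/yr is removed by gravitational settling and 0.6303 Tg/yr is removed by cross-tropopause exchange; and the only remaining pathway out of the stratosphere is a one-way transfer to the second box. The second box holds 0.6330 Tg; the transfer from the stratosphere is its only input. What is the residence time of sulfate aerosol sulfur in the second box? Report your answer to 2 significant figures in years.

Balance the stratosphere: ΣF_in = 1.4070 Tg/yr.
Transfer to the second box = ΣF_in − (0.3404 + 0.6303) = 0.43630 Tg/yr.
At steady state the output of the second box equals its input, 0.43630 Tg/yr.
τ = M / F = 0.6330 / 0.43630 = 1.451 yr.

1.5 yr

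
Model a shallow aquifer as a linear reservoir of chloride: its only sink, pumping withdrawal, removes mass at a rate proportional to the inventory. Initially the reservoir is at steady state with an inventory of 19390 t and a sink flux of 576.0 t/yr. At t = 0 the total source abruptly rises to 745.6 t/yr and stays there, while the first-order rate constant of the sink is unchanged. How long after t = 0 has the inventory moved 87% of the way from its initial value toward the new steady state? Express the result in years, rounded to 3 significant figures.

68.7 yr

τ = M₀/F₀ = 19390/576.0 = 33.66 yr.
The remaining gap fraction is e^(−t/τ); 87% covered ⇒ e^(−t/τ) = 0.130.
t = −τ ln(0.130) = 33.66 × 2.040 = 68.68 yr.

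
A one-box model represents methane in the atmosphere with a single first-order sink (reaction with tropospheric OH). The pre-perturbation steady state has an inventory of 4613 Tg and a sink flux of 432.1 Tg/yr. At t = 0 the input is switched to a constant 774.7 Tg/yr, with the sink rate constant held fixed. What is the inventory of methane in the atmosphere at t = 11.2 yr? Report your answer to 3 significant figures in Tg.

6990 Tg

τ = M₀/F₀ = 4613/432.1 = 10.68 yr; rate constant k = 1/τ.
New steady state M_∞ = F₁/k = F₁·τ = 774.7 × 10.68 = 8270.5 Tg.
M(t) = M_∞ + (M₀ − M_∞)·e^(−t/τ); t/τ = 11.2/10.68 = 1.049, so e^(−t/τ) = 0.3503.
M(t) = 8270.5 − 3658 × 0.3503 = 6989.5 Tg.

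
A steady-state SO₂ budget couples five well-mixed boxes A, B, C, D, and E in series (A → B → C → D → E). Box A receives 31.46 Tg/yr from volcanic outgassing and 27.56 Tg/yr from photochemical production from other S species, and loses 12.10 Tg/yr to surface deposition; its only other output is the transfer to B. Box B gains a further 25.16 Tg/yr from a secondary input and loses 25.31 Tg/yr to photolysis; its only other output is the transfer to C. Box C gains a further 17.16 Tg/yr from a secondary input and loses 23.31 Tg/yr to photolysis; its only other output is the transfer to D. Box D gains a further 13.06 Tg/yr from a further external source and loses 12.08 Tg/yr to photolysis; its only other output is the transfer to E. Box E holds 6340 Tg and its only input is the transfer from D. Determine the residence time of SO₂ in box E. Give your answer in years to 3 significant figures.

Box A: F(A→B) = (31.46 + 27.56) − 12.10 = 46.920 Tg/yr.
Box B: F(B→C) = (46.920 + 25.16) − 25.31 = 46.770 Tg/yr.
Box C: F(C→D) = (46.770 + 17.16) − 23.31 = 40.620 Tg/yr.
Box D: F(D→E) = (40.620 + 13.06) − 12.08 = 41.600 Tg/yr.
Box E throughput = its input = 41.600 Tg/yr; τ = 6340 / 41.600 = 152.4 yr.

152 yr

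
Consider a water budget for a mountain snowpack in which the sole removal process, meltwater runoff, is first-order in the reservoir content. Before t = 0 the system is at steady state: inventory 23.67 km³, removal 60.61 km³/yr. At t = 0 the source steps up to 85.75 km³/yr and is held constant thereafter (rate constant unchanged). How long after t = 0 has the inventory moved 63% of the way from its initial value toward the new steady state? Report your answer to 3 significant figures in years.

τ = M₀/F₀ = 23.67/60.61 = 0.3905 yr.
The remaining gap fraction is e^(−t/τ); 63% covered ⇒ e^(−t/τ) = 0.370.
t = −τ ln(0.370) = 0.3905 × 0.9943 = 0.3883 yr.

0.388 yr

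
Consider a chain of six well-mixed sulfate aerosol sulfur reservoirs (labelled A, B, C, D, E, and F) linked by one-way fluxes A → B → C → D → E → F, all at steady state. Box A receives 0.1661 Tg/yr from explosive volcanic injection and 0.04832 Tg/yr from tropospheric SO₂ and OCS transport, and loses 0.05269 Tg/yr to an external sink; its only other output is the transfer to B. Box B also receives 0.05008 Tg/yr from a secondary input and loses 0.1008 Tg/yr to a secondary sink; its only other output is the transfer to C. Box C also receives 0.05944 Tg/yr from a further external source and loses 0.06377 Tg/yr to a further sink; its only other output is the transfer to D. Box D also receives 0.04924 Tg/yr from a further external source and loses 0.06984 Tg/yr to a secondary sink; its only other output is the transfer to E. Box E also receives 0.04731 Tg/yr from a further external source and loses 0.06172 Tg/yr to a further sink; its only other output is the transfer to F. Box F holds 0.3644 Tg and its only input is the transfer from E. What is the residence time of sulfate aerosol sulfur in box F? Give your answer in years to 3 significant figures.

5.08 yr

Box A: F(A→B) = (0.1661 + 0.04832) − 0.05269 = 0.16173 Tg/yr.
Box B: F(B→C) = (0.16173 + 0.05008) − 0.1008 = 0.11101 Tg/yr.
Box C: F(C→D) = (0.11101 + 0.05944) − 0.06377 = 0.10668 Tg/yr.
Box D: F(D→E) = (0.10668 + 0.04924) − 0.06984 = 0.086080 Tg/yr.
Box E: F(E→F) = (0.086080 + 0.04731) − 0.06172 = 0.071670 Tg/yr.
Box F throughput = its input = 0.071670 Tg/yr; τ = 0.3644 / 0.071670 = 5.084 yr.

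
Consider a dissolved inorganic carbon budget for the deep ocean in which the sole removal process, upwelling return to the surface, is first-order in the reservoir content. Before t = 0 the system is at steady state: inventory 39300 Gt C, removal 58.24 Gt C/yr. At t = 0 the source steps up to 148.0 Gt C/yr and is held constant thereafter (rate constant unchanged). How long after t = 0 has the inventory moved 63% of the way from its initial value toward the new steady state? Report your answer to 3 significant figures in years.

671 yr

τ = M₀/F₀ = 39300/58.24 = 674.8 yr.
The remaining gap fraction is e^(−t/τ); 63% covered ⇒ e^(−t/τ) = 0.370.
t = −τ ln(0.370) = 674.8 × 0.9943 = 670.9 yr.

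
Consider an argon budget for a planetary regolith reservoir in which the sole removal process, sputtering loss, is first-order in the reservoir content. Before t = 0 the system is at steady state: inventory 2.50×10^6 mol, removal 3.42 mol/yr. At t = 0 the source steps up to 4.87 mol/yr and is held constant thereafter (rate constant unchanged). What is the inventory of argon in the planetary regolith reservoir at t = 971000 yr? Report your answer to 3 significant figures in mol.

3.28×10^6 mol

τ = M₀/F₀ = 2.50×10^6/3.42 = 731000 yr; rate constant k = 1/τ.
New steady state M_∞ = F₁/k = F₁·τ = 4.87 × 731000 = 3.5599×10^6 mol.
M(t) = M_∞ + (M₀ − M_∞)·e^(−t/τ); t/τ = 971000/731000 = 1.328, so e^(−t/τ) = 0.2649.
M(t) = 3.5599×10^6 − 1.060×10^6 × 0.2649 = 3.2791×10^6 mol.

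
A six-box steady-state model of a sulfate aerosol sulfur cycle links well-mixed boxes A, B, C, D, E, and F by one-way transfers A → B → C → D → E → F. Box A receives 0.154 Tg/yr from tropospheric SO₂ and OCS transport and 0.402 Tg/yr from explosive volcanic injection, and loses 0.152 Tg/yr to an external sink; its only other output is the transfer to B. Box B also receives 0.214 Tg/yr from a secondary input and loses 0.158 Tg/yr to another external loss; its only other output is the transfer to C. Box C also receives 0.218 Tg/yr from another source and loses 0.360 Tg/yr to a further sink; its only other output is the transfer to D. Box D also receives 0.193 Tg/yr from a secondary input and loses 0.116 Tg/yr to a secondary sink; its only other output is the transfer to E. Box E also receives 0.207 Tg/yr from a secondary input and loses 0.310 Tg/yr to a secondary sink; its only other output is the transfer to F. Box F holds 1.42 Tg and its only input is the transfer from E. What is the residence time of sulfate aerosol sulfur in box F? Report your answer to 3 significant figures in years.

Box A: F(A→B) = (0.154 + 0.402) − 0.152 = 0.40400 Tg/yr.
Box B: F(B→C) = (0.40400 + 0.214) − 0.158 = 0.46000 Tg/yr.
Box C: F(C→D) = (0.46000 + 0.218) − 0.360 = 0.31800 Tg/yr.
Box D: F(D→E) = (0.31800 + 0.193) − 0.116 = 0.39500 Tg/yr.
Box E: F(E→F) = (0.39500 + 0.207) − 0.310 = 0.29200 Tg/yr.
Box F throughput = its input = 0.29200 Tg/yr; τ = 1.42 / 0.29200 = 4.863 yr.

4.86 yr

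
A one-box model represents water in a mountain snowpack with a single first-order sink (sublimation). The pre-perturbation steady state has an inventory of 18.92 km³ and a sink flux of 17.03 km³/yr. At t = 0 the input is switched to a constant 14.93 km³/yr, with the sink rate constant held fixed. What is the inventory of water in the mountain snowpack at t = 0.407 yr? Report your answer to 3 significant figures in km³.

18.2 km³

τ = M₀/F₀ = 18.92/17.03 = 1.111 yr; rate constant k = 1/τ.
New steady state M_∞ = F₁/k = F₁·τ = 14.93 × 1.111 = 16.587 km³.
M(t) = M_∞ + (M₀ − M_∞)·e^(−t/τ); t/τ = 0.407/1.111 = 0.3663, so e^(−t/τ) = 0.6933.
M(t) = 16.587 + 2.333 × 0.6933 = 18.204 km³.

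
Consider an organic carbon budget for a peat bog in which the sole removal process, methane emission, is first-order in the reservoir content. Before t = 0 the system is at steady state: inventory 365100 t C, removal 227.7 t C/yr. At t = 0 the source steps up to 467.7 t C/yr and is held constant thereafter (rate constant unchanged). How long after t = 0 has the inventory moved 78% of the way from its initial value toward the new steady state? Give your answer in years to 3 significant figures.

τ = M₀/F₀ = 365100/227.7 = 1603 yr.
The remaining gap fraction is e^(−t/τ); 78% covered ⇒ e^(−t/τ) = 0.220.
t = −τ ln(0.220) = 1603 × 1.514 = 2428 yr.

2430 yr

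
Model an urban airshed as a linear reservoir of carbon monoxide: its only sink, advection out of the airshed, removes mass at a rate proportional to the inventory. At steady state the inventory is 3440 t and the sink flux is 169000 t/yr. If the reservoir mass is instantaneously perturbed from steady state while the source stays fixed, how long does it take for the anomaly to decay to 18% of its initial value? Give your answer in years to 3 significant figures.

For a linear reservoir the anomaly decays as exp(−t/τ) with τ = M/F = 3440/169000 = 0.02036 yr.
exp(−t/τ) = 0.18 ⇒ t = −τ ln(0.18) = 0.02036 × 1.715 = 0.03490 yr.

0.0349 yr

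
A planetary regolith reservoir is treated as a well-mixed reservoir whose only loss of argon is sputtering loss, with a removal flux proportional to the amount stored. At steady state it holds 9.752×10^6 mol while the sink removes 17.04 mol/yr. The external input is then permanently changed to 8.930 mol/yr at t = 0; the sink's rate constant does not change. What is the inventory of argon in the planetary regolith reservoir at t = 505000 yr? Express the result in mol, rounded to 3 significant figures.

τ = M₀/F₀ = 9.752×10^6/17.04 = 572300 yr; rate constant k = 1/τ.
New steady state M_∞ = F₁/k = F₁·τ = 8.930 × 572300 = 5.1106×10^6 mol.
M(t) = M_∞ + (M₀ − M_∞)·e^(−t/τ); t/τ = 505000/572300 = 0.8824, so e^(−t/τ) = 0.4138.
M(t) = 5.1106×10^6 + 4.641×10^6 × 0.4138 = 7.0312×10^6 mol.

7.03×10^6 mol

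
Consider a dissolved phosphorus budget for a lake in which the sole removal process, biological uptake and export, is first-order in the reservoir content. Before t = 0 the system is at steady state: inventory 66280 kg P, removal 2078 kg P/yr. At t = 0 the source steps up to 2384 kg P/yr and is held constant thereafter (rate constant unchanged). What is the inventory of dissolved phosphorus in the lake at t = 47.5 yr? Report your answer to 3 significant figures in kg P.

73800 kg P

τ = M₀/F₀ = 66280/2078 = 31.90 yr; rate constant k = 1/τ.
New steady state M_∞ = F₁/k = F₁·τ = 2384 × 31.90 = 76040 kg P.
M(t) = M_∞ + (M₀ − M_∞)·e^(−t/τ); t/τ = 47.5/31.90 = 1.489, so e^(−t/τ) = 0.2256.
M(t) = 76040 − 9760 × 0.2256 = 73839 kg P.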